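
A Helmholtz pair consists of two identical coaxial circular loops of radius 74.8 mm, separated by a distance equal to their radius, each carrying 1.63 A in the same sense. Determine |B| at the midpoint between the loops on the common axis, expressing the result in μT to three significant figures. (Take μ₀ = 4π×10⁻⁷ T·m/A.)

B ≈ 19.6 μT

Each loop contributes B = μ₀IR²/[2(R²+z²)^(3/2)] on the axis, with z measured from that loop.
Loop 1 (z = 0.0374 m): B₁ = 9.80×10⁻⁶ T. Loop 2 (z = 0.0374 m): B₂ = 9.80×10⁻⁶ T.
The fields add: B = B₁ + B₂ = 1.96×10⁻⁵ T.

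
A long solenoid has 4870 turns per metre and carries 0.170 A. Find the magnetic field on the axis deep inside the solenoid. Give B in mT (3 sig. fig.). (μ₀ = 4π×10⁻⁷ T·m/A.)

Inside a long solenoid, B = μ₀nI with n = 4870 turns/m.
B = 4π×10⁻⁷ × 4870 × 0.170 = 1.04×10⁻³ T.

B ≈ 1.04 mT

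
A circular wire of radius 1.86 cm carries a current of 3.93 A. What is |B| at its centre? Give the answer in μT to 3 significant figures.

At the centre of a circular loop the Biot–Savart law gives B = μ₀I/(2R).
B = (4π×10⁻⁷ × 3.93) / (2 × 0.0186) = 1.33×10⁻⁴ T.

B ≈ 133 μT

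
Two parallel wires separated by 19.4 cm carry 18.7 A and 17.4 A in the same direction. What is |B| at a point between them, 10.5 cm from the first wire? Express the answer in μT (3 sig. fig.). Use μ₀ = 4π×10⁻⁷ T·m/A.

Each long wire gives B = μ₀I/(2πd). Distances are d₁ = 0.105 m and d₂ = 0.089 m.
B₁ = 3.56×10⁻⁵ T, B₂ = 3.91×10⁻⁵ T.
Between parallel currents the two contributions point in opposite directions, so they subtract. B = |B₁ − B₂| = |3.56×10⁻⁵ − 3.91×10⁻⁵| = 3.48×10⁻⁶ T.

B ≈ 3.48 μT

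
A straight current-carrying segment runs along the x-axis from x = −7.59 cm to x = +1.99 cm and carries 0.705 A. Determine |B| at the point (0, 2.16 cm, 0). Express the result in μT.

For a finite straight segment, B = (μ₀I/4πd)(sinθ₁ + sinθ₂), where θ₁, θ₂ are the angles from the perpendicular to each end.
The perpendicular distance is d = 0.0216 m; the end-offsets along the wire are a = 0.0759 m and b = 0.0199 m.
sinθ₁ = 0.0759/√(0.0759²+0.0216²) = 0.9618; sinθ₂ = 0.0199/√(0.0199²+0.0216²) = 0.6776.
B = (4π×10⁻⁷ × 0.705) / (4π × 0.0216) × (0.9618 + 0.6776) = 5.35×10⁻⁶ T.

B ≈ 5.35 μT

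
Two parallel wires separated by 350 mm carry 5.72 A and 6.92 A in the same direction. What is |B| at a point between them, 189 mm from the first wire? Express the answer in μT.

Each long wire gives B = μ₀I/(2πd). Distances are d₁ = 0.189 m and d₂ = 0.161 m.
B₁ = 6.05×10⁻⁶ T, B₂ = 8.60×10⁻⁶ T.
Between parallel currents the two contributions point in opposite directions, so they subtract. B = |B₁ − B₂| = |6.05×10⁻⁶ − 8.60×10⁻⁶| = 2.54×10⁻⁶ T.

B ≈ 2.54 μT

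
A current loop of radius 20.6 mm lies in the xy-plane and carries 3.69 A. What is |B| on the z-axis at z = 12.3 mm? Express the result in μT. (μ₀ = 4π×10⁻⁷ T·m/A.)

B ≈ 71.2 μT

On the axis of a circular loop, B = μ₀IR² / [2(R²+z²)^(3/2)].
R² + z² = (0.0206)² + (0.0123)² = 0.0005757 m², and (R²+z²)^(3/2) = 1.38×10⁻⁵ m³.
B = (4π×10⁻⁷ × 3.69 × 0.0004244) / (2 × 1.38×10⁻⁵) = 7.12×10⁻⁵ T.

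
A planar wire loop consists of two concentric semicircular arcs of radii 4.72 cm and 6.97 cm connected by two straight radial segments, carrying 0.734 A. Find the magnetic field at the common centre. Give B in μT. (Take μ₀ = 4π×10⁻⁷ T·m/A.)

B ≈ 1.58 μT

The radial connectors point toward the centre, so dl × r̂ = 0 and they contribute nothing.
Each semicircle gives μ₀I/(4R): inner arc 4.89×10⁻⁶ T, outer arc 3.31×10⁻⁶ T.
The two arcs carry current in opposite angular senses, so their fields oppose: B = |4.89×10⁻⁶ − 3.31×10⁻⁶| = 1.58×10⁻⁶ T.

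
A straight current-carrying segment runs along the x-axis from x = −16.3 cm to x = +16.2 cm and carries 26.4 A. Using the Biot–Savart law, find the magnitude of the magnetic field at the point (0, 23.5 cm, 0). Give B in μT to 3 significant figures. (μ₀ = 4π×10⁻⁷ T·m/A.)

B ≈ 12.8 μT

For a finite straight segment, B = (μ₀I/4πd)(sinθ₁ + sinθ₂), where θ₁, θ₂ are the angles from the perpendicular to each end.
The perpendicular distance is d = 0.235 m; the end-offsets along the wire are a = 0.163 m and b = 0.162 m.
sinθ₁ = 0.163/√(0.163²+0.235²) = 0.5699; sinθ₂ = 0.162/√(0.162²+0.235²) = 0.5676.
B = (4π×10⁻⁷ × 26.4) / (4π × 0.235) × (0.5699 + 0.5676) = 1.28×10⁻⁵ T.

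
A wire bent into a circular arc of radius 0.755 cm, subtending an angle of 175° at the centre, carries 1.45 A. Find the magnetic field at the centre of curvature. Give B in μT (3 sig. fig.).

B ≈ 58.7 μT

The Biot–Savart field of a circular arc at its centre is B = μ₀Iφ/(4πR), with φ = 3.054 rad.
B = (4π×10⁻⁷ × 1.45 × 3.054) / (4π × 0.00755) = 5.87×10⁻⁵ T.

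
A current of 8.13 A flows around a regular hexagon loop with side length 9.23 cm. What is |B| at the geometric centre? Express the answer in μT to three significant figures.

B ≈ 61.0 μT

Each side is a finite straight segment at perpendicular distance d = a/(2 tan(π/6)) = 0.07993 m from the centre, with end-angles ±π/6.
One side contributes B₁ = (μ₀I/4πd)·2 sin(π/6) = 1.02×10⁻⁵ T.
All 6 sides add in the same direction: B = 6 × 1.02×10⁻⁵ = 6.10×10⁻⁵ T.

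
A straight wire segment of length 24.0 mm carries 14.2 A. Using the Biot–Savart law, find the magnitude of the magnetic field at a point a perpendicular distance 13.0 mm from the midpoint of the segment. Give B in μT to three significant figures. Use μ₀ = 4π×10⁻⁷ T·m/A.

B ≈ 148 μT

For a finite straight segment, B = (μ₀I/4πd)(sinθ₁ + sinθ₂), where θ₁, θ₂ are the angles from the perpendicular to each end.
The perpendicular from the point meets the wire at its midpoint, so each end is L/2 = 0.012 m away along the wire.
sinθ₁ = 0.012/√(0.012²+0.013²) = 0.6783; sinθ₂ = 0.012/√(0.012²+0.013²) = 0.6783.
B = (4π×10⁻⁷ × 14.2) / (4π × 0.013) × (0.6783 + 0.6783) = 1.48×10⁻⁴ T.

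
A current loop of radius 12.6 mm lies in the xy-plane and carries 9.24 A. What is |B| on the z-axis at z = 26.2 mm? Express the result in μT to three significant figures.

B ≈ 37.5 μT

On the axis of a circular loop, B = μ₀IR² / [2(R²+z²)^(3/2)].
R² + z² = (0.0126)² + (0.0262)² = 0.0008452 m², and (R²+z²)^(3/2) = 2.46×10⁻⁵ m³.
B = (4π×10⁻⁷ × 9.24 × 0.0001588) / (2 × 2.46×10⁻⁵) = 3.75×10⁻⁵ T.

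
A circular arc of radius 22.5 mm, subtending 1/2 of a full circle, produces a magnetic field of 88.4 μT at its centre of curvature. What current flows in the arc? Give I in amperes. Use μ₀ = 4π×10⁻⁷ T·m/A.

I ≈ 6.33 A

For a circular arc, B = μ₀Iφ/(4πR) with φ in radians; here φ = 3.142 rad.
So I = 4πRB/(μ₀φ) = 4π × 0.0225 × 8.84×10⁻⁵ / (4π×10⁻⁷ × 3.142) = 6.33 A.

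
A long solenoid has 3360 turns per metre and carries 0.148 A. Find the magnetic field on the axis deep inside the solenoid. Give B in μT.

B ≈ 625 μT

Inside a long solenoid, B = μ₀nI with n = 3360 turns/m.
B = 4π×10⁻⁷ × 3360 × 0.148 = 6.25×10⁻⁴ T.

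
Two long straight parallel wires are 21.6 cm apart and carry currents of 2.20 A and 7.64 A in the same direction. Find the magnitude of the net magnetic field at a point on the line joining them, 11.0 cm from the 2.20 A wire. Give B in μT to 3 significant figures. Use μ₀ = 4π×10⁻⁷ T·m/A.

B ≈ 10.4 μT

Each long wire gives B = μ₀I/(2πd). Distances are d₁ = 0.11 m and d₂ = 0.106 m.
B₁ = 4.00×10⁻⁶ T, B₂ = 1.44×10⁻⁵ T.
Between parallel currents the two contributions point in opposite directions, so they subtract. B = |B₁ − B₂| = |4.00×10⁻⁶ − 1.44×10⁻⁵| = 1.04×10⁻⁵ T.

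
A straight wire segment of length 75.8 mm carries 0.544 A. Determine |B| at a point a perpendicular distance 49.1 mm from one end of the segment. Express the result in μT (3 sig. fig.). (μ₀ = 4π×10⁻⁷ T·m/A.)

For a finite straight segment, B = (μ₀I/4πd)(sinθ₁ + sinθ₂), where θ₁, θ₂ are the angles from the perpendicular to each end.
The perpendicular foot is at one end, so the two end-offsets along the wire are 0 and L = 0.0758 m.
sinθ₁ = 0/√(0²+0.0491²) = 0.0000; sinθ₂ = 0.0758/√(0.0758²+0.0491²) = 0.8393.
B = (4π×10⁻⁷ × 0.544) / (4π × 0.0491) × (0.0000 + 0.8393) = 9.30×10⁻⁷ T.

B ≈ 0.930 μT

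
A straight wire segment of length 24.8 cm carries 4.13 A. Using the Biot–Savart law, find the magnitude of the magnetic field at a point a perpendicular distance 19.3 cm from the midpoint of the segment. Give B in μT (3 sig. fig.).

B ≈ 2.31 μT

For a finite straight segment, B = (μ₀I/4πd)(sinθ₁ + sinθ₂), where θ₁, θ₂ are the angles from the perpendicular to each end.
The perpendicular from the point meets the wire at its midpoint, so each end is L/2 = 0.124 m away along the wire.
sinθ₁ = 0.124/√(0.124²+0.193²) = 0.5405; sinθ₂ = 0.124/√(0.124²+0.193²) = 0.5405.
B = (4π×10⁻⁷ × 4.13) / (4π × 0.193) × (0.5405 + 0.5405) = 2.31×10⁻⁶ T.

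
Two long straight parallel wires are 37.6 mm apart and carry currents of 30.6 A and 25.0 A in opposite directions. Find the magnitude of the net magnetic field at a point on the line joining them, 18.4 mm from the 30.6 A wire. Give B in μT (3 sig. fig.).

B ≈ 593 μT

Each long wire gives B = μ₀I/(2πd). Distances are d₁ = 0.0184 m and d₂ = 0.0192 m.
B₁ = 3.33×10⁻⁴ T, B₂ = 2.60×10⁻⁴ T.
Between antiparallel currents both contributions point the same way, so they add. B = B₁ + B₂ = 3.33×10⁻⁴ + 2.60×10⁻⁴ = 5.93×10⁻⁴ T.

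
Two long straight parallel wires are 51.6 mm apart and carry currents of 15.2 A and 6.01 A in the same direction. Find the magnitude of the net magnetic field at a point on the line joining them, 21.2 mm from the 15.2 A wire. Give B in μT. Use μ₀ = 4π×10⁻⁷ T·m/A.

B ≈ 104 μT

Each long wire gives B = μ₀I/(2πd). Distances are d₁ = 0.0212 m and d₂ = 0.0304 m.
B₁ = 1.43×10⁻⁴ T, B₂ = 3.95×10⁻⁵ T.
Between parallel currents the two contributions point in opposite directions, so they subtract. B = |B₁ − B₂| = |1.43×10⁻⁴ − 3.95×10⁻⁵| = 1.04×10⁻⁴ T.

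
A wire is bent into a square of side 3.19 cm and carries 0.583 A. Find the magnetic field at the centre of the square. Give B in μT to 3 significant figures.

Each side is a finite straight segment at perpendicular distance d = a/(2 tan(π/4)) = 0.01595 m from the centre, with end-angles ±π/4.
One side contributes B₁ = (μ₀I/4πd)·2 sin(π/4) = 5.17×10⁻⁶ T.
All 4 sides add in the same direction: B = 4 × 5.17×10⁻⁶ = 2.07×10⁻⁵ T.

B ≈ 20.7 μT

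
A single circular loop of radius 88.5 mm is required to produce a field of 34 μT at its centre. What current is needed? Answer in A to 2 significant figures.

At the centre of a circular loop B = μ₀I/(2R), so I = 2RB/μ₀.
With R = 0.0885 m, I = 2 × 0.0885 × 3.40×10⁻⁵ / (4π×10⁻⁷) = 4.79 A.

I ≈ 4.8 A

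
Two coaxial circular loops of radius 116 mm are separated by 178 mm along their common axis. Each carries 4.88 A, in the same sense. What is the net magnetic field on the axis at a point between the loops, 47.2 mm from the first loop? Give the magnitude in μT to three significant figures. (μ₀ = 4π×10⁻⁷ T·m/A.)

B ≈ 28.7 μT

Each loop contributes B = μ₀IR²/[2(R²+z²)^(3/2)] on the axis, with z measured from that loop.
Loop 1 (z = 0.0472 m): B₁ = 2.10×10⁻⁵ T. Loop 2 (z = 0.1308 m): B₂ = 7.72×10⁻⁶ T.
The fields add: B = B₁ + B₂ = 2.87×10⁻⁵ T.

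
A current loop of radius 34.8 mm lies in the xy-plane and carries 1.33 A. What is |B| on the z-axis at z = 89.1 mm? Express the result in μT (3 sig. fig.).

B ≈ 1.16 μT

On the axis of a circular loop, B = μ₀IR² / [2(R²+z²)^(3/2)].
R² + z² = (0.0348)² + (0.0891)² = 0.00915 m², and (R²+z²)^(3/2) = 8.75×10⁻⁴ m³.
B = (4π×10⁻⁷ × 1.33 × 0.001211) / (2 × 8.75×10⁻⁴) = 1.16×10⁻⁶ T.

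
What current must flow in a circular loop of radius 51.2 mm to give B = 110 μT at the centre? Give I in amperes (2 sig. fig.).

I ≈ 9.0 A

At the centre of a circular loop B = μ₀I/(2R), so I = 2RB/μ₀.
With R = 0.0512 m, I = 2 × 0.0512 × 1.10×10⁻⁴ / (4π×10⁻⁷) = 8.96 A.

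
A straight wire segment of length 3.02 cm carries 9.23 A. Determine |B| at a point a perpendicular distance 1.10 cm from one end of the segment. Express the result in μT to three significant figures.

B ≈ 78.8 μT

For a finite straight segment, B = (μ₀I/4πd)(sinθ₁ + sinθ₂), where θ₁, θ₂ are the angles from the perpendicular to each end.
The perpendicular foot is at one end, so the two end-offsets along the wire are 0 and L = 0.0302 m.
sinθ₁ = 0/√(0²+0.011²) = 0.0000; sinθ₂ = 0.0302/√(0.0302²+0.011²) = 0.9396.
B = (4π×10⁻⁷ × 9.23) / (4π × 0.011) × (0.0000 + 0.9396) = 7.88×10⁻⁵ T.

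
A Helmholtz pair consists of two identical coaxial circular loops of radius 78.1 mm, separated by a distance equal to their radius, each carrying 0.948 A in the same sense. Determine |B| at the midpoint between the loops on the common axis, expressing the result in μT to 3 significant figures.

Each loop contributes B = μ₀IR²/[2(R²+z²)^(3/2)] on the axis, with z measured from that loop.
Loop 1 (z = 0.03905 m): B₁ = 5.46×10⁻⁶ T. Loop 2 (z = 0.03905 m): B₂ = 5.46×10⁻⁶ T.
The fields add: B = B₁ + B₂ = 1.09×10⁻⁵ T.

B ≈ 10.9 μT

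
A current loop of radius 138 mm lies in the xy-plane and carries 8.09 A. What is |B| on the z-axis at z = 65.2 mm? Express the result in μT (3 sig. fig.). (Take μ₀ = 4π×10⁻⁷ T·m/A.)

On the axis of a circular loop, B = μ₀IR² / [2(R²+z²)^(3/2)].
R² + z² = (0.138)² + (0.0652)² = 0.0233 m², and (R²+z²)^(3/2) = 3.56×10⁻³ m³.
B = (4π×10⁻⁷ × 8.09 × 0.01904) / (2 × 3.56×10⁻³) = 2.72×10⁻⁵ T.

B ≈ 27.2 μT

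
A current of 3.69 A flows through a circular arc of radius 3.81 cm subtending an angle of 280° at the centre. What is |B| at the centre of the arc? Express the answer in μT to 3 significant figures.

The Biot–Savart field of a circular arc at its centre is B = μ₀Iφ/(4πR), with φ = 4.887 rad.
B = (4π×10⁻⁷ × 3.69 × 4.887) / (4π × 0.0381) = 4.73×10⁻⁵ T.

B ≈ 47.3 μT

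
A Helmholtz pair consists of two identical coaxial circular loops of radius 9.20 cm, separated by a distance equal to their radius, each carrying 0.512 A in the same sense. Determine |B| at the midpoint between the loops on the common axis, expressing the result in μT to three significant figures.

B ≈ 5.00 μT

Each loop contributes B = μ₀IR²/[2(R²+z²)^(3/2)] on the axis, with z measured from that loop.
Loop 1 (z = 0.046 m): B₁ = 2.50×10⁻⁶ T. Loop 2 (z = 0.046 m): B₂ = 2.50×10⁻⁶ T.
The fields add: B = B₁ + B₂ = 5.00×10⁻⁶ T.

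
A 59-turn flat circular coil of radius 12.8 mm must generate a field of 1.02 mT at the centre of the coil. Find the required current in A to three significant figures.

I ≈ 0.352 A

For an N-turn coil, B = Nμ₀I/(2R) with R = 0.0128 m, so I = 2RB/(Nμ₀) = 2 × 0.0128 × 1.02×10⁻³ / (59 × 4π×10⁻⁷) = 0.352 A.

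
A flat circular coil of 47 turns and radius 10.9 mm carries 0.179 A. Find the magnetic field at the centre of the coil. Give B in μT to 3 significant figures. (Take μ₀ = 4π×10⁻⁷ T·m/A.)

B ≈ 485 μT

For an N-turn flat coil, B = Nμ₀I/(2R) with R = 0.0109 m.
B = 47 × 1.03×10⁻⁵ T = 4.85×10⁻⁴ T.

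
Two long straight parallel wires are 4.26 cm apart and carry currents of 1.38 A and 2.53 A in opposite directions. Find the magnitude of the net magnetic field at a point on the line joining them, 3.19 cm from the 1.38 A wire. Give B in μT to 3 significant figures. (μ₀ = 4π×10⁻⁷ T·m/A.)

Each long wire gives B = μ₀I/(2πd). Distances are d₁ = 0.0319 m and d₂ = 0.0107 m.
B₁ = 8.65×10⁻⁶ T, B₂ = 4.73×10⁻⁵ T.
Between antiparallel currents both contributions point the same way, so they add. B = B₁ + B₂ = 8.65×10⁻⁶ + 4.73×10⁻⁵ = 5.59×10⁻⁵ T.

B ≈ 55.9 μT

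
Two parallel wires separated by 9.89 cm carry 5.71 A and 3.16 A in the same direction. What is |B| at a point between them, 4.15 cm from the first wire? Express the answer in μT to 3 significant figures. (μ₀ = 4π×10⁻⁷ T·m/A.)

B ≈ 16.5 μT

Each long wire gives B = μ₀I/(2πd). Distances are d₁ = 0.0415 m and d₂ = 0.0574 m.
B₁ = 2.75×10⁻⁵ T, B₂ = 1.10×10⁻⁵ T.
Between parallel currents the two contributions point in opposite directions, so they subtract. B = |B₁ − B₂| = |2.75×10⁻⁵ − 1.10×10⁻⁵| = 1.65×10⁻⁵ T.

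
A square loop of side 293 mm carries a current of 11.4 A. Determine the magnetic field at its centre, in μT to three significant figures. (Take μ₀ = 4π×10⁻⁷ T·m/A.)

B ≈ 44.0 μT

Each side is a finite straight segment at perpendicular distance d = a/(2 tan(π/4)) = 0.1465 m from the centre, with end-angles ±π/4.
One side contributes B₁ = (μ₀I/4πd)·2 sin(π/4) = 1.10×10⁻⁵ T.
All 4 sides add in the same direction: B = 4 × 1.10×10⁻⁵ = 4.40×10⁻⁵ T.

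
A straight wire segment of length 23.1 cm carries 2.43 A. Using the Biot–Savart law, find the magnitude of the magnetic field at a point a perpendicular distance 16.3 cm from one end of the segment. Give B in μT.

B ≈ 1.22 μT

For a finite straight segment, B = (μ₀I/4πd)(sinθ₁ + sinθ₂), where θ₁, θ₂ are the angles from the perpendicular to each end.
The perpendicular foot is at one end, so the two end-offsets along the wire are 0 and L = 0.231 m.
sinθ₁ = 0/√(0²+0.163²) = 0.0000; sinθ₂ = 0.231/√(0.231²+0.163²) = 0.8171.
B = (4π×10⁻⁷ × 2.43) / (4π × 0.163) × (0.0000 + 0.8171) = 1.22×10⁻⁶ T.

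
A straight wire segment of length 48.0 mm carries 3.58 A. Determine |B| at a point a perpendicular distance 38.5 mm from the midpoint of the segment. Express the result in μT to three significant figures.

For a finite straight segment, B = (μ₀I/4πd)(sinθ₁ + sinθ₂), where θ₁, θ₂ are the angles from the perpendicular to each end.
The perpendicular from the point meets the wire at its midpoint, so each end is L/2 = 0.024 m away along the wire.
sinθ₁ = 0.024/√(0.024²+0.0385²) = 0.5290; sinθ₂ = 0.024/√(0.024²+0.0385²) = 0.5290.
B = (4π×10⁻⁷ × 3.58) / (4π × 0.0385) × (0.5290 + 0.5290) = 9.84×10⁻⁶ T.

B ≈ 9.84 μT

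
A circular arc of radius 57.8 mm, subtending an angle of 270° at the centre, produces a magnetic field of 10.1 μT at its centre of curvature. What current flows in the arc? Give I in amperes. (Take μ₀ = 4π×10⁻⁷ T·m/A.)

For a circular arc, B = μ₀Iφ/(4πR) with φ in radians; here φ = 4.712 rad.
So I = 4πRB/(μ₀φ) = 4π × 0.0578 × 1.01×10⁻⁵ / (4π×10⁻⁷ × 4.712) = 1.24 A.

I ≈ 1.24 A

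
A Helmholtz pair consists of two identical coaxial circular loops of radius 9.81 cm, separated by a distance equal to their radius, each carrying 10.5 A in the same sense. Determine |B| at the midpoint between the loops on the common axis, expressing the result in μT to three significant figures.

Each loop contributes B = μ₀IR²/[2(R²+z²)^(3/2)] on the axis, with z measured from that loop.
Loop 1 (z = 0.04905 m): B₁ = 4.81×10⁻⁵ T. Loop 2 (z = 0.04905 m): B₂ = 4.81×10⁻⁵ T.
The fields add: B = B₁ + B₂ = 9.62×10⁻⁵ T.

B ≈ 96.2 μT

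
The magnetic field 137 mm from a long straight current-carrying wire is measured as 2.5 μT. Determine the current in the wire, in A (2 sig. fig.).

For a long straight wire B = μ₀I/(2πd), so I = 2πdB/μ₀.
I = 2π × 0.137 × 2.50×10⁻⁶ / (4π×10⁻⁷) = 1.71 A.

I ≈ 1.7 A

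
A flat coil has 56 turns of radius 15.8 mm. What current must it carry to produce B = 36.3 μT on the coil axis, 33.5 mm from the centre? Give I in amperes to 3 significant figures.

I ≈ 0.210 A

For an N-turn coil, B = Nμ₀IR²/[2(R²+z²)^(3/2)] with R = 0.0158 m, z = 0.0335 m, so I = 2B(R²+z²)^(3/2)/(Nμ₀R²) = 2 × 3.63×10⁻⁵ × 5.08×10⁻⁵ / (56 × 4π×10⁻⁷ × 0.0002496) = 0.210 A.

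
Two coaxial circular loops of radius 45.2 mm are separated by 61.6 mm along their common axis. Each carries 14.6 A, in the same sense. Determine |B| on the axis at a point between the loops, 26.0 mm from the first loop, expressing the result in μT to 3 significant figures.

Each loop contributes B = μ₀IR²/[2(R²+z²)^(3/2)] on the axis, with z measured from that loop.
Loop 1 (z = 0.026 m): B₁ = 1.32×10⁻⁴ T. Loop 2 (z = 0.0356 m): B₂ = 9.84×10⁻⁵ T.
The fields add: B = B₁ + B₂ = 2.31×10⁻⁴ T.

B ≈ 231 μT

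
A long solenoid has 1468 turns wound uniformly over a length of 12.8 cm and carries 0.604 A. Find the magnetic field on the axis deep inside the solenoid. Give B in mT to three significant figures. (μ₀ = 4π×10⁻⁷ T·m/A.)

B ≈ 8.70 mT

Inside a long solenoid, B = μ₀nI with n = 1.147×10⁴ turns/m.
B = 4π×10⁻⁷ × 1.147×10⁴ × 0.604 = 8.70×10⁻³ T.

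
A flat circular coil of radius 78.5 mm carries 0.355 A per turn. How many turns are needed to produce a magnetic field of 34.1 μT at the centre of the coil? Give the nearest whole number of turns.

For an N-turn coil, B = Nμ₀I/(2R). A single turn gives B₁ = 2.84×10⁻⁶ T with R = 0.0785 m.
N = B/B₁ = 3.41×10⁻⁵ / 2.84×10⁻⁶ = 12.00.

N = 12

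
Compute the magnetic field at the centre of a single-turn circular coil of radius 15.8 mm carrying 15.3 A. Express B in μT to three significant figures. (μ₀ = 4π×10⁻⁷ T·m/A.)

B ≈ 608 μT

At the centre of a circular loop the Biot–Savart law gives B = μ₀I/(2R).
B = (4π×10⁻⁷ × 15.3) / (2 × 0.0158) = 6.08×10⁻⁴ T.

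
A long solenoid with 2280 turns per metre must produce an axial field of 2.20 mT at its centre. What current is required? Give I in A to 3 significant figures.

Inside a long solenoid B = μ₀nI with n = 2280 m⁻¹, so I = B/(μ₀n).
I = 2.20×10⁻³ / (4π×10⁻⁷ × 2280) = 0.768 A.

I ≈ 0.768 A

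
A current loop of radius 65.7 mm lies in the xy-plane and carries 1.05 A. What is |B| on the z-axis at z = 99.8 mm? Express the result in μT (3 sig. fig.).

On the axis of a circular loop, B = μ₀IR² / [2(R²+z²)^(3/2)].
R² + z² = (0.0657)² + (0.0998)² = 0.01428 m², and (R²+z²)^(3/2) = 1.71×10⁻³ m³.
B = (4π×10⁻⁷ × 1.05 × 0.004316) / (2 × 1.71×10⁻³) = 1.67×10⁻⁶ T.

B ≈ 1.67 μT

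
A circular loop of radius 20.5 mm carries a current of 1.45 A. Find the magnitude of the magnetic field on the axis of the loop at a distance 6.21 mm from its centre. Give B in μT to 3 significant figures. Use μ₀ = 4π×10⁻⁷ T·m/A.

On the axis of a circular loop, B = μ₀IR² / [2(R²+z²)^(3/2)].
R² + z² = (0.0205)² + (0.00621)² = 0.0004588 m², and (R²+z²)^(3/2) = 9.83×10⁻⁶ m³.
B = (4π×10⁻⁷ × 1.45 × 0.0004203) / (2 × 9.83×10⁻⁶) = 3.90×10⁻⁵ T.

B ≈ 39.0 μT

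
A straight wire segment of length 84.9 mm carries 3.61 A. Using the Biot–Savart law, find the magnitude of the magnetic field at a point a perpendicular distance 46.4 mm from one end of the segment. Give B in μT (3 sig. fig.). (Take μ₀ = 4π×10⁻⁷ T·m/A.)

B ≈ 6.83 μT

For a finite straight segment, B = (μ₀I/4πd)(sinθ₁ + sinθ₂), where θ₁, θ₂ are the angles from the perpendicular to each end.
The perpendicular foot is at one end, so the two end-offsets along the wire are 0 and L = 0.0849 m.
sinθ₁ = 0/√(0²+0.0464²) = 0.0000; sinθ₂ = 0.0849/√(0.0849²+0.0464²) = 0.8775.
B = (4π×10⁻⁷ × 3.61) / (4π × 0.0464) × (0.0000 + 0.8775) = 6.83×10⁻⁶ T.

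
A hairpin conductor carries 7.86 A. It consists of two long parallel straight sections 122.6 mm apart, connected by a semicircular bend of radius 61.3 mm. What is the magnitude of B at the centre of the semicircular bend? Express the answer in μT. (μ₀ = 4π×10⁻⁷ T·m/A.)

The semicircular arc contributes B_arc = μ₀I·π/(4πR) = μ₀I/(4R) = 4.03×10⁻⁵ T.
Each semi-infinite lead is at perpendicular distance R = 0.0613 m from the centre, with the perpendicular foot at its near end, so it contributes μ₀I/(4πR); both point the same way, together 2.56×10⁻⁵ T.
Arc and leads all point the same direction: B = 4.03×10⁻⁵ + 2.56×10⁻⁵ = 6.59×10⁻⁵ T.

B ≈ 65.9 μT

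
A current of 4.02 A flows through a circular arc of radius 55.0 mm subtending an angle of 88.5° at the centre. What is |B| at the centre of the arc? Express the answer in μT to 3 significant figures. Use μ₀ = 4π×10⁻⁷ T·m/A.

The Biot–Savart field of a circular arc at its centre is B = μ₀Iφ/(4πR), with φ = 1.545 rad.
B = (4π×10⁻⁷ × 4.02 × 1.545) / (4π × 0.055) = 1.13×10⁻⁵ T.

B ≈ 11.3 μT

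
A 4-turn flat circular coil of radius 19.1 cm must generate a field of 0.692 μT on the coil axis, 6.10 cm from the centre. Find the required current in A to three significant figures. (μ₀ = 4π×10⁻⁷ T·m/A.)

I ≈ 0.0608 A

For an N-turn coil, B = Nμ₀IR²/[2(R²+z²)^(3/2)] with R = 0.191 m, z = 0.061 m, so I = 2B(R²+z²)^(3/2)/(Nμ₀R²) = 2 × 6.92×10⁻⁷ × 8.06×10⁻³ / (4 × 4π×10⁻⁷ × 0.03648) = 6.08×10⁻² A.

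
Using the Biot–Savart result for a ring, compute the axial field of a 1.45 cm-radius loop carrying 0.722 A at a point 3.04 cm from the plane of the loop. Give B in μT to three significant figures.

On the axis of a circular loop, B = μ₀IR² / [2(R²+z²)^(3/2)].
R² + z² = (0.0145)² + (0.0304)² = 0.001134 m², and (R²+z²)^(3/2) = 3.82×10⁻⁵ m³.
B = (4π×10⁻⁷ × 0.722 × 0.0002102) / (2 × 3.82×10⁻⁵) = 2.50×10⁻⁶ T.

B ≈ 2.50 μT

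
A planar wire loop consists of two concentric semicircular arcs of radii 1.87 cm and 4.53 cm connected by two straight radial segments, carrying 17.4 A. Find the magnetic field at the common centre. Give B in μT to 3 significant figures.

B ≈ 172 μT

The radial connectors point toward the centre, so dl × r̂ = 0 and they contribute nothing.
Each semicircle gives μ₀I/(4R): inner arc 2.92×10⁻⁴ T, outer arc 1.21×10⁻⁴ T.
The two arcs carry current in opposite angular senses, so their fields oppose: B = |2.92×10⁻⁴ − 1.21×10⁻⁴| = 1.72×10⁻⁴ T.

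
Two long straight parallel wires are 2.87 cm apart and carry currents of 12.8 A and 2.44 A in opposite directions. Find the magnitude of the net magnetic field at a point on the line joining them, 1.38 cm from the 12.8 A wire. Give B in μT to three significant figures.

Each long wire gives B = μ₀I/(2πd). Distances are d₁ = 0.0138 m and d₂ = 0.0149 m.
B₁ = 1.86×10⁻⁴ T, B₂ = 3.28×10⁻⁵ T.
Between antiparallel currents both contributions point the same way, so they add. B = B₁ + B₂ = 1.86×10⁻⁴ + 3.28×10⁻⁵ = 2.18×10⁻⁴ T.

B ≈ 218 μT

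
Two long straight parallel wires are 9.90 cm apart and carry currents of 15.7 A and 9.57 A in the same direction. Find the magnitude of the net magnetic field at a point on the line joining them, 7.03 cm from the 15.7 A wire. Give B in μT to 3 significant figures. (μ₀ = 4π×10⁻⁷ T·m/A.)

B ≈ 22.0 μT

Each long wire gives B = μ₀I/(2πd). Distances are d₁ = 0.0703 m and d₂ = 0.0287 m.
B₁ = 4.47×10⁻⁵ T, B₂ = 6.67×10⁻⁵ T.
Between parallel currents the two contributions point in opposite directions, so they subtract. B = |B₁ − B₂| = |4.47×10⁻⁵ − 6.67×10⁻⁵| = 2.20×10⁻⁵ T.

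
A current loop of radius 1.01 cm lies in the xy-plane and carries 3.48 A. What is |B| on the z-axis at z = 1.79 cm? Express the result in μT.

B ≈ 25.7 μT

On the axis of a circular loop, B = μ₀IR² / [2(R²+z²)^(3/2)].
R² + z² = (0.0101)² + (0.0179)² = 0.0004224 m², and (R²+z²)^(3/2) = 8.68×10⁻⁶ m³.
B = (4π×10⁻⁷ × 3.48 × 0.000102) / (2 × 8.68×10⁻⁶) = 2.57×10⁻⁵ T.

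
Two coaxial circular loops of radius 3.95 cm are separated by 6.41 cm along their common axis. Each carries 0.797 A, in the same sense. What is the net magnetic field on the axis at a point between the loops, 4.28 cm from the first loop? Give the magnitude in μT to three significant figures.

B ≈ 12.6 μT

Each loop contributes B = μ₀IR²/[2(R²+z²)^(3/2)] on the axis, with z measured from that loop.
Loop 1 (z = 0.0428 m): B₁ = 3.95×10⁻⁶ T. Loop 2 (z = 0.0213 m): B₂ = 8.64×10⁻⁶ T.
The fields add: B = B₁ + B₂ = 1.26×10⁻⁵ T.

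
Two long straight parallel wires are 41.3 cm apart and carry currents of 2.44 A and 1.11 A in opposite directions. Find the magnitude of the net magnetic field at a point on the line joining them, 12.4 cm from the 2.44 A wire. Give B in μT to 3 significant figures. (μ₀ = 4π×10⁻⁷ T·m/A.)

Each long wire gives B = μ₀I/(2πd). Distances are d₁ = 0.124 m and d₂ = 0.289 m.
B₁ = 3.94×10⁻⁶ T, B₂ = 7.68×10⁻⁷ T.
Between antiparallel currents both contributions point the same way, so they add. B = B₁ + B₂ = 3.94×10⁻⁶ + 7.68×10⁻⁷ = 4.70×10⁻⁶ T.

B ≈ 4.70 μT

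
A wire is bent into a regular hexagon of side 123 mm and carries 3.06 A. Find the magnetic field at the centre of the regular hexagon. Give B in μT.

Each side is a finite straight segment at perpendicular distance d = a/(2 tan(π/6)) = 0.1065 m from the centre, with end-angles ±π/6.
One side contributes B₁ = (μ₀I/4πd)·2 sin(π/6) = 2.87×10⁻⁶ T.
All 6 sides add in the same direction: B = 6 × 2.87×10⁻⁶ = 1.72×10⁻⁵ T.

B ≈ 17.2 μT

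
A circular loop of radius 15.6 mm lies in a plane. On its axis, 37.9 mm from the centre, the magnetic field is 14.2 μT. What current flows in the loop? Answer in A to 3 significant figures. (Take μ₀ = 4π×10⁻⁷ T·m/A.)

On the axis of a loop, B = μ₀IR²/[2(R²+z²)^(3/2)], so I = 2B(R²+z²)^(3/2)/(μ₀R²).
R² + z² = 0.0002434 + 0.001436 = 0.00168 m²; raised to 3/2 gives 6.88×10⁻⁵ m³.
I = 2 × 1.42×10⁻⁵ × 6.88×10⁻⁵ / (1.26×10⁻⁶ × 0.0002434) = 6.39 A.

I ≈ 6.39 A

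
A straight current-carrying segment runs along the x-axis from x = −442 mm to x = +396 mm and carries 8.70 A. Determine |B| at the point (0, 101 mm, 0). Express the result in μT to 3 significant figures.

B ≈ 16.7 μT

For a finite straight segment, B = (μ₀I/4πd)(sinθ₁ + sinθ₂), where θ₁, θ₂ are the angles from the perpendicular to each end.
The perpendicular distance is d = 0.101 m; the end-offsets along the wire are a = 0.442 m and b = 0.396 m.
sinθ₁ = 0.442/√(0.442²+0.101²) = 0.9749; sinθ₂ = 0.396/√(0.396²+0.101²) = 0.9690.
B = (4π×10⁻⁷ × 8.70) / (4π × 0.101) × (0.9749 + 0.9690) = 1.67×10⁻⁵ T.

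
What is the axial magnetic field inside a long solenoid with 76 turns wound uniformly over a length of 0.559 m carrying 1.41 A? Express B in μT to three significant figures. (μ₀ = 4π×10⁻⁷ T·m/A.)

Inside a long solenoid, B = μ₀nI with n = 136 turns/m.
B = 4π×10⁻⁷ × 136 × 1.41 = 2.41×10⁻⁴ T.

B ≈ 241 μT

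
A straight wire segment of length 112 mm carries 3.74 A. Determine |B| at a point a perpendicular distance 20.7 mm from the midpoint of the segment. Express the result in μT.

For a finite straight segment, B = (μ₀I/4πd)(sinθ₁ + sinθ₂), where θ₁, θ₂ are the angles from the perpendicular to each end.
The perpendicular from the point meets the wire at its midpoint, so each end is L/2 = 0.056 m away along the wire.
sinθ₁ = 0.056/√(0.056²+0.0207²) = 0.9380; sinθ₂ = 0.056/√(0.056²+0.0207²) = 0.9380.
B = (4π×10⁻⁷ × 3.74) / (4π × 0.0207) × (0.9380 + 0.9380) = 3.39×10⁻⁵ T.

B ≈ 33.9 μT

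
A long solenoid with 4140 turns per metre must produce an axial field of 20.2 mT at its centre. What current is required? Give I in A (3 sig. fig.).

I ≈ 3.88 A

Inside a long solenoid B = μ₀nI with n = 4140 m⁻¹, so I = B/(μ₀n).
I = 2.02×10⁻² / (4π×10⁻⁷ × 4140) = 3.88 A.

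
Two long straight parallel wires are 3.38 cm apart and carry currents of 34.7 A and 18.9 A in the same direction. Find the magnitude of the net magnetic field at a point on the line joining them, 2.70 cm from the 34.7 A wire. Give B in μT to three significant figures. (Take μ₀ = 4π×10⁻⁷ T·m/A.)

B ≈ 299 μT

Each long wire gives B = μ₀I/(2πd). Distances are d₁ = 0.027 m and d₂ = 0.0068 m.
B₁ = 2.57×10⁻⁴ T, B₂ = 5.56×10⁻⁴ T.
Between parallel currents the two contributions point in opposite directions, so they subtract. B = |B₁ − B₂| = |2.57×10⁻⁴ − 5.56×10⁻⁴| = 2.99×10⁻⁴ T.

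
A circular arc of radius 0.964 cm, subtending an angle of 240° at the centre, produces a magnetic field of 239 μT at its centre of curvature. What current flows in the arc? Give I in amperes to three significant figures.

For a circular arc, B = μ₀Iφ/(4πR) with φ in radians; here φ = 4.189 rad.
So I = 4πRB/(μ₀φ) = 4π × 0.00964 × 2.39×10⁻⁴ / (4π×10⁻⁷ × 4.189) = 5.50 A.

I ≈ 5.50 A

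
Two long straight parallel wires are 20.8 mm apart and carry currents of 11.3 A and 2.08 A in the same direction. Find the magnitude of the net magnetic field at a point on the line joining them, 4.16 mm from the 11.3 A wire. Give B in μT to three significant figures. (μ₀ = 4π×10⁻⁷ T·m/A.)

B ≈ 518 μT

Each long wire gives B = μ₀I/(2πd). Distances are d₁ = 0.00416 m and d₂ = 0.01664 m.
B₁ = 5.43×10⁻⁴ T, B₂ = 2.50×10⁻⁵ T.
Between parallel currents the two contributions point in opposite directions, so they subtract. B = |B₁ − B₂| = |5.43×10⁻⁴ − 2.50×10⁻⁵| = 5.18×10⁻⁴ T.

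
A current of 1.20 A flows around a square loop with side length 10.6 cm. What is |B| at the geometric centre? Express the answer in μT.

B ≈ 12.8 μT

Each side is a finite straight segment at perpendicular distance d = a/(2 tan(π/4)) = 0.053 m from the centre, with end-angles ±π/4.
One side contributes B₁ = (μ₀I/4πd)·2 sin(π/4) = 3.20×10⁻⁶ T.
All 4 sides add in the same direction: B = 4 × 3.20×10⁻⁶ = 1.28×10⁻⁵ T.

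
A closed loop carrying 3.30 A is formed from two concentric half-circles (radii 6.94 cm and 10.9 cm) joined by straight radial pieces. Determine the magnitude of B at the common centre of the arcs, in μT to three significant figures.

The radial connectors point toward the centre, so dl × r̂ = 0 and they contribute nothing.
Each semicircle gives μ₀I/(4R): inner arc 1.49×10⁻⁵ T, outer arc 9.51×10⁻⁶ T.
The two arcs carry current in opposite angular senses, so their fields oppose: B = |1.49×10⁻⁵ − 9.51×10⁻⁶| = 5.43×10⁻⁶ T.

B ≈ 5.43 μT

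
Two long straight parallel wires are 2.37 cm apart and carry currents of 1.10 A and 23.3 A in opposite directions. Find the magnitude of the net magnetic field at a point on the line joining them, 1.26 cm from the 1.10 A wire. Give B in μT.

B ≈ 437 μT

Each long wire gives B = μ₀I/(2πd). Distances are d₁ = 0.0126 m and d₂ = 0.0111 m.
B₁ = 1.75×10⁻⁵ T, B₂ = 4.20×10⁻⁴ T.
Between antiparallel currents both contributions point the same way, so they add. B = B₁ + B₂ = 1.75×10⁻⁵ + 4.20×10⁻⁴ = 4.37×10⁻⁴ T.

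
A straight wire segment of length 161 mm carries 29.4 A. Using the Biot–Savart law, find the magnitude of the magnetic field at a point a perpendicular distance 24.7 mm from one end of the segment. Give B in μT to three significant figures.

B ≈ 118 μT

For a finite straight segment, B = (μ₀I/4πd)(sinθ₁ + sinθ₂), where θ₁, θ₂ are the angles from the perpendicular to each end.
The perpendicular foot is at one end, so the two end-offsets along the wire are 0 and L = 0.161 m.
sinθ₁ = 0/√(0²+0.0247²) = 0.0000; sinθ₂ = 0.161/√(0.161²+0.0247²) = 0.9884.
B = (4π×10⁻⁷ × 29.4) / (4π × 0.0247) × (0.0000 + 0.9884) = 1.18×10⁻⁴ T.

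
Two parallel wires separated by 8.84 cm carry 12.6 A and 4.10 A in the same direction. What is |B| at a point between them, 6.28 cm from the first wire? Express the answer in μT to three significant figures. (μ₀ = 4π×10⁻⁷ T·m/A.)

Each long wire gives B = μ₀I/(2πd). Distances are d₁ = 0.0628 m and d₂ = 0.0256 m.
B₁ = 4.01×10⁻⁵ T, B₂ = 3.20×10⁻⁵ T.
Between parallel currents the two contributions point in opposite directions, so they subtract. B = |B₁ − B₂| = |4.01×10⁻⁵ − 3.20×10⁻⁵| = 8.10×10⁻⁶ T.

B ≈ 8.10 μT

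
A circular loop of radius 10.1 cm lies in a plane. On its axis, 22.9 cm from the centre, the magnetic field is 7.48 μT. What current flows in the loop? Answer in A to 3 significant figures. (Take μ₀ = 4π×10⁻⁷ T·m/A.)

I ≈ 18.3 A

On the axis of a loop, B = μ₀IR²/[2(R²+z²)^(3/2)], so I = 2B(R²+z²)^(3/2)/(μ₀R²).
R² + z² = 0.0102 + 0.05244 = 0.06264 m²; raised to 3/2 gives 1.57×10⁻² m³.
I = 2 × 7.48×10⁻⁶ × 1.57×10⁻² / (1.26×10⁻⁶ × 0.0102) = 18.3 A.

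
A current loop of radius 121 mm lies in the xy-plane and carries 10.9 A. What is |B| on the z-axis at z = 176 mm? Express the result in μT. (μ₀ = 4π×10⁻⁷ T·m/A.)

B ≈ 10.3 μT

On the axis of a circular loop, B = μ₀IR² / [2(R²+z²)^(3/2)].
R² + z² = (0.121)² + (0.176)² = 0.04562 m², and (R²+z²)^(3/2) = 9.74×10⁻³ m³.
B = (4π×10⁻⁷ × 10.9 × 0.01464) / (2 × 9.74×10⁻³) = 1.03×10⁻⁵ T.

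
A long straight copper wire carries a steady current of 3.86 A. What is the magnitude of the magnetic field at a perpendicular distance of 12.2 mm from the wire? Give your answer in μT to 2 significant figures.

For an infinitely long straight wire, B = μ₀I/(2πd).
B = (4π×10⁻⁷ × 3.86) / (2π × 0.0122) = 6.33×10⁻⁵ T.

B ≈ 63 μT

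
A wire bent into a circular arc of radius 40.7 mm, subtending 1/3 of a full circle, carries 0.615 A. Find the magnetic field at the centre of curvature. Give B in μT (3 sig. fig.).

B ≈ 3.16 μT

The Biot–Savart field of a circular arc at its centre is B = μ₀Iφ/(4πR), with φ = 2.094 rad.
B = (4π×10⁻⁷ × 0.615 × 2.094) / (4π × 0.0407) = 3.16×10⁻⁶ T.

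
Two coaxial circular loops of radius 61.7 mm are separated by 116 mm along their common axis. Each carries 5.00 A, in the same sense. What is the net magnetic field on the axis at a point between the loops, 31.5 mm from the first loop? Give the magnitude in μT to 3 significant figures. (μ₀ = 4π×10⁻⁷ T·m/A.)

Each loop contributes B = μ₀IR²/[2(R²+z²)^(3/2)] on the axis, with z measured from that loop.
Loop 1 (z = 0.0315 m): B₁ = 3.60×10⁻⁵ T. Loop 2 (z = 0.0845 m): B₂ = 1.04×10⁻⁵ T.
The fields add: B = B₁ + B₂ = 4.64×10⁻⁵ T.

B ≈ 46.4 μT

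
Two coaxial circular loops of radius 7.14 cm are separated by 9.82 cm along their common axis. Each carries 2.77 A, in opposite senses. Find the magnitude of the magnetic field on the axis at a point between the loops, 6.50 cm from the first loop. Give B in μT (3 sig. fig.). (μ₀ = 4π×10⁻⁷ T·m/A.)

B ≈ 8.32 μT

Each loop contributes B = μ₀IR²/[2(R²+z²)^(3/2)] on the axis, with z measured from that loop.
Loop 1 (z = 0.065 m): B₁ = 9.86×10⁻⁶ T. Loop 2 (z = 0.0332 m): B₂ = 1.82×10⁻⁵ T.
The fields oppose: B = |B₁ − B₂| = 8.32×10⁻⁶ T.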